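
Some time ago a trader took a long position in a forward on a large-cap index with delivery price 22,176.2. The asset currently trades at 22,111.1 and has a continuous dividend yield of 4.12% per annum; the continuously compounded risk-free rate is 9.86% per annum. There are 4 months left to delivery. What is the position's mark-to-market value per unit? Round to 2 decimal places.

350.33

Current fair forward for the remaining 4 months: F = S·e^((r − q)·T), (r − q) = 0.0986 − 0.0412 = 0.0574
F = 22111.1 · e^(0.0574 × 4/12) = 22111.1 × 1.01931755 = 22538.2323
Value of long forward = (F − K)·e^(−rT) = (22538.2323 − 22176.2) · e^(−0.0986·4/12)
= 362.0323 × 0.96766757 = 350.33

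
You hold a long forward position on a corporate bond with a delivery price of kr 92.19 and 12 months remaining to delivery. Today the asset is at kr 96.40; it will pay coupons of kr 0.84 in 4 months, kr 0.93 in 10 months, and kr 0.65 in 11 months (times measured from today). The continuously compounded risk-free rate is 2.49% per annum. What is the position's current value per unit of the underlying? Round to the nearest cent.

PV(remaining coupons) I = 0.84·e^(−0.0249·4/12) + 0.93·e^(−0.0249·10/12) + 0.65·e^(−0.0249·11/12) = 2.3793
Current forward F = (S − I)·e^(rT) = (96.40 − 2.3793)·e^(0.0249·12/12) = 94.0207 × 1.025213 = 96.3912
Value (long) = (F − K)·e^(−rT) = (96.3912 − 92.19) × 0.975407 = 4.0979
Value = kr 4.10

kr 4.10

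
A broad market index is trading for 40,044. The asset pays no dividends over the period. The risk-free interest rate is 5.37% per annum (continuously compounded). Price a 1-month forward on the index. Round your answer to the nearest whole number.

F = S·e^(rT) = 40044 · e^(0.0537 × 1/12)
= 40044 · e^0.004475 = 40044 × 1.004485
F = 40,224

40,224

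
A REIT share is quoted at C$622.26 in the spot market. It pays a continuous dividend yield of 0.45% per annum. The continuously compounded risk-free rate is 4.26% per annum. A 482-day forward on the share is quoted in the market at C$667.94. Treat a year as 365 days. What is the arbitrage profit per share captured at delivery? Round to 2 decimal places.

C$13.57 per share

Fair forward: F* = S·e^(carry·T), with carry = (r − q) = 0.0426 − 0.0045 = 0.0381
F* = 622.26 · e^(0.0381 × 482/365) = 622.26 · e^0.050313 = 622.26 × 1.051600 = C$654.3686
Market C$667.94 > fair C$654.3686: forward overpriced → cash-and-carry (buy spot, short the forward).
At maturity, profit = |F_mkt − F*| = |667.94 − 654.3686| = C$13.57 per share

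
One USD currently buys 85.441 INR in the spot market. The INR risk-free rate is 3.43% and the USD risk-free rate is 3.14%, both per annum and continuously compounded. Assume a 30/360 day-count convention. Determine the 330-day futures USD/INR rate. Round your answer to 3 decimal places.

85.668

F = S·e^((r_INR − r_USD)T) = 85.441 · e^((0.0343 − 0.0314) × 330/360)
= 85.441 · e^0.002658 = 85.441 × 1.002662
F = 85.668 INR per USD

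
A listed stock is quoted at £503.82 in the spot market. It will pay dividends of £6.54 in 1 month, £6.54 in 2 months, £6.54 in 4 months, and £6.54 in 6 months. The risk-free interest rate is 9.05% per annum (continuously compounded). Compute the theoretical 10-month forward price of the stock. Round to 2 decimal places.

PV(dividends) I = 6.54·e^(−0.0905·1/12) + 6.54·e^(−0.0905·2/12) + 6.54·e^(−0.0905·4/12) + 6.54·e^(−0.0905·6/12)
I = 6.4909 + 6.4421 + 6.3457 + 6.2507 = 25.5294
F = (S − I)·e^(rT) = (503.82 − 25.5294) · e^(0.0905·10/12)
= 478.2906 · e^0.075417 = 478.2906 × 1.078334 = £515.76

£515.76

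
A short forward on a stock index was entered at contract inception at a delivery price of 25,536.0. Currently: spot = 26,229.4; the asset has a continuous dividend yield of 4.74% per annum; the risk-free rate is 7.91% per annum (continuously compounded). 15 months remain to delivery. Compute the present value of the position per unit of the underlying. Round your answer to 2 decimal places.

Current fair forward for the remaining 15 months: F = S·e^((r − q)·T), (r − q) = 0.0791 − 0.0474 = 0.0317
F = 26229.4 · e^(0.0317 × 15/12) = 26229.4 × 1.04042054 = 27289.6065
Value of long forward = (F − K)·e^(−rT) = (27289.6065 − 25536.0) · e^(−0.0791·15/12)
= 1753.6065 × 0.90585593 = 1588.51
Short position value = −(long value) = -1588.51

-1588.51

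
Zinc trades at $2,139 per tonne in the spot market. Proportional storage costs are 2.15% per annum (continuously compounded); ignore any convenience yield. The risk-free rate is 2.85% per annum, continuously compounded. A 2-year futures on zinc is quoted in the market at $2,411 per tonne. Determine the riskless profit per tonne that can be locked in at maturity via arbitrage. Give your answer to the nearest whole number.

Fair futures: F* = S·e^(carry·T), with carry = (r + u) = 0.0285 + 0.0215 = 0.0500
F* = 2139 · e^(0.0500 × 2) = 2139 · e^0.100000 = 2139 × 1.105171 = $2363.9608
Market $2411 > fair $2363.9608: forward overpriced → cash-and-carry (buy spot, short the forward).
At maturity, profit = |F_mkt − F*| = |2411 − 2363.9608| = $47 per tonne

$47 per tonne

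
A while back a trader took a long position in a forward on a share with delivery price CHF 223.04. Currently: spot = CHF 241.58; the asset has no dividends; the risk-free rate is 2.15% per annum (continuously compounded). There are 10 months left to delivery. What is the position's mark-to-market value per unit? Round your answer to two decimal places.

CHF 22.50

Current fair forward for the remaining 10 months: F = S·e^(r·T), r = 0.0215
F = 241.58 · e^(0.0215 × 10/12) = 241.58 × 1.018078 = 245.9473
Value of long forward = (F − K)·e^(−rT) = (245.9473 − 223.04) · e^(−0.0215·10/12)
= 22.9073 × 0.982243 = 22.50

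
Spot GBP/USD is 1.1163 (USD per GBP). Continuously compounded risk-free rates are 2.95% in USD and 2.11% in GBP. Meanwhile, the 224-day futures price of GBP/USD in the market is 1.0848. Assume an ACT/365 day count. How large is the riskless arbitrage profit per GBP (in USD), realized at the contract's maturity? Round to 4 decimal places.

Fair futures: F* = S·e^(carry·T), with carry = (r_USD − r_GBP) = 0.0295 − 0.0211 = 0.0084
F* = 1.1163 · e^(0.0084 × 224/365) = 1.1163 · e^0.005155 = 1.1163 × 1.005168 = 1.1221
Market 1.0848 < fair 1.1221: forward underpriced → reverse cash-and-carry (short spot, go long the forward).
At maturity, profit = |F_mkt − F*| = |1.0848 − 1.1221| = 0.0373 per GBP (in USD)

0.0373 per GBP (in USD)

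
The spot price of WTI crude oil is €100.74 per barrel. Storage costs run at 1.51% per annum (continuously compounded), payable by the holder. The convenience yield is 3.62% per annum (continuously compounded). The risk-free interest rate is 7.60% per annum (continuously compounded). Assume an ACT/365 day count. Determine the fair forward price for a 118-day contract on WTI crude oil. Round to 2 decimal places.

Net carry = r + u − y = 0.0760 + 0.0151 − 0.0362 = 0.0549
F = S·e^((r+u−y)T) = 100.74 · e^(0.0549 × 118/365) = 100.74 · e^0.017748
= 100.74 × 1.017906 = €102.54 per barrel

€102.54 per barrel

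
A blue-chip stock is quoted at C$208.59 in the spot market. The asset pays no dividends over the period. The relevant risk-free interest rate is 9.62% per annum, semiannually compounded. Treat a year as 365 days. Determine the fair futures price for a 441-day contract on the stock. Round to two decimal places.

C$233.67

F = S · (1+r/2)^(2T)
= 208.59 × 1.120216
F = C$233.67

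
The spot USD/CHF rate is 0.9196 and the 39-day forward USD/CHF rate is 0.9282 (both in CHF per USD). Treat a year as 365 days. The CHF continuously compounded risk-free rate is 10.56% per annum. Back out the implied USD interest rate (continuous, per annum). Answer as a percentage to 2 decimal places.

F = S·e^((r_CHF − r_USD)T) ⇒ r_USD = r_CHF − ln(F/S)/T
ln(0.9282/0.9196) = 0.009308; /(39/365) = 0.087113
r_USD = 0.1056 − 0.087113 = 0.018487
r_USD = 1.85%

1.85%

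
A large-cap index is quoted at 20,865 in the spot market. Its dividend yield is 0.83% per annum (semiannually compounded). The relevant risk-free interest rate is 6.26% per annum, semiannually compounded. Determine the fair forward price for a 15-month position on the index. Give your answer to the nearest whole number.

F = S · (1+r/2)^(2T) / (1+q/2)^(2T)
= 20865 × 1.080096 / 1.010407 = 20865 × 1.068971
F = 22,304

22,304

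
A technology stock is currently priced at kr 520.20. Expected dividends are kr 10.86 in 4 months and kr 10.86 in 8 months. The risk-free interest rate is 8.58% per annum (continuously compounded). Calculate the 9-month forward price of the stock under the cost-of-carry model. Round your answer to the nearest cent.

PV(dividends) I = 10.86·e^(−0.0858·4/12) + 10.86·e^(−0.0858·8/12)
I = 10.5538 + 10.2562 = 20.8100
F = (S − I)·e^(rT) = (520.20 − 20.8100) · e^(0.0858·9/12)
= 499.3900 · e^0.064350 = 499.3900 × 1.066466 = kr 532.58

kr 532.58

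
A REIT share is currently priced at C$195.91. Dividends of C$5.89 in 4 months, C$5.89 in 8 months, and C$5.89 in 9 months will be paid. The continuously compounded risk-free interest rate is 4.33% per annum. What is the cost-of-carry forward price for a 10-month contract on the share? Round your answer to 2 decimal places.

C$185.25

PV(dividends) I = 5.89·e^(−0.0433·4/12) + 5.89·e^(−0.0433·8/12) + 5.89·e^(−0.0433·9/12)
I = 5.8056 + 5.7224 + 5.7018 = 17.2298
F = (S − I)·e^(rT) = (195.91 − 17.2298) · e^(0.0433·10/12)
= 178.6802 · e^0.036083 = 178.6802 × 1.036742 = C$185.25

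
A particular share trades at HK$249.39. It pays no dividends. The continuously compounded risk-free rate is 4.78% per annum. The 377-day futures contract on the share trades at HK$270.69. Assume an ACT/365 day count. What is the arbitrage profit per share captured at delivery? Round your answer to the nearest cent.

HK$8.68 per share

Fair futures: F* = S·e^(carry·T), with carry = r = 0.0478
F* = 249.39 · e^(0.0478 × 377/365) = 249.39 · e^0.049372 = 249.39 × 1.050611 = HK$262.0119
Market HK$270.69 > fair HK$262.0119: forward overpriced → cash-and-carry (buy spot, short the forward).
At maturity, profit = |F_mkt − F*| = |270.69 − 262.0119| = HK$8.68 per share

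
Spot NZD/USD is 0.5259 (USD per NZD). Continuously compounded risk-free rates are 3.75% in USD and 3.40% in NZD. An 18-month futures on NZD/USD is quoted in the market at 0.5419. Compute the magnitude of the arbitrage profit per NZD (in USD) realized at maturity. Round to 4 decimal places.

0.0132 per NZD (in USD)

Fair futures: F* = S·e^(carry·T), with carry = (r_USD − r_NZD) = 0.0375 − 0.0340 = 0.0035
F* = 0.5259 · e^(0.0035 × 18/12) = 0.5259 · e^0.005250 = 0.5259 × 1.005264 = 0.5287
Market 0.5419 > fair 0.5287: forward overpriced → cash-and-carry (buy spot, short the forward).
At maturity, profit = |F_mkt − F*| = |0.5419 − 0.5287| = 0.0132 per NZD (in USD)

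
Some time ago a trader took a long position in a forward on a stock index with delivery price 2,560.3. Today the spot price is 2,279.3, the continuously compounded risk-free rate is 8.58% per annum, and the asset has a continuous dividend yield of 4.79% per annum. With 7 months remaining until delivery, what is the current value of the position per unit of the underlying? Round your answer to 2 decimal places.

-218.82

Current fair forward for the remaining 7 months: F = S·e^((r − q)·T), (r − q) = 0.0858 − 0.0479 = 0.0379
F = 2279.3 · e^(0.0379 × 7/12) = 2279.3 × 1.02235453 = 2330.2527
Value of long forward = (F − K)·e^(−rT) = (2330.2527 − 2560.3) · e^(−0.0858·7/12)
= -230.0473 × 0.95118186 = -218.82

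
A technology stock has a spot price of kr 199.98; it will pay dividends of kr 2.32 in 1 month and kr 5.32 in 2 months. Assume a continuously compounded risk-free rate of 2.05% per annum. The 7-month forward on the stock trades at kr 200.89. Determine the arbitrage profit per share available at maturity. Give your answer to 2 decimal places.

PV(dividends) I = 2.32·e^(−0.0205·1/12) + 5.32·e^(−0.0205·2/12) = 7.6179
Fair forward F* = (S − I)·e^(rT) = (199.98 − 7.6179)·e^0.011958 = 192.3621 × 1.012030 = 194.6762
Market kr 200.89 > fair 194.6762: forward overpriced → cash-and-carry (borrow at r, buy the stock and collect the dividends, short the forward).
Profit at T = |F_mkt − F*| = |200.89 − 194.6762| = kr 6.21 per share

kr 6.21 per share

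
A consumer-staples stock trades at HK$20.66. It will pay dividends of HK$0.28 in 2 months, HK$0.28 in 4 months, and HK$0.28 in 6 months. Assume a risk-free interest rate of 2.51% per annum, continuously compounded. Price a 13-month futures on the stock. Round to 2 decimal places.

HK$20.37

PV(dividends) I = 0.28·e^(−0.0251·2/12) + 0.28·e^(−0.0251·4/12) + 0.28·e^(−0.0251·6/12)
I = 0.2788 + 0.2777 + 0.2765 = 0.8330
F = (S − I)·e^(rT) = (20.66 − 0.8330) · e^(0.0251·13/12)
= 19.8270 · e^0.027192 = 19.8270 × 1.027565 = HK$20.37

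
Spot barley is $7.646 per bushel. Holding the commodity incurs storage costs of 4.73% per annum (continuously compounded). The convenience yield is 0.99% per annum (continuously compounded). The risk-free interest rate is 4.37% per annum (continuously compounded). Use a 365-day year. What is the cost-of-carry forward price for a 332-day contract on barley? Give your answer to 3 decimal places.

$8.231 per bushel

Net carry = r + u − y = 0.0437 + 0.0473 − 0.0099 = 0.0811
F = S·e^((r+u−y)T) = 7.646 · e^(0.0811 × 332/365) = 7.646 · e^0.073768
= 7.646 × 1.076557 = $8.231 per bushel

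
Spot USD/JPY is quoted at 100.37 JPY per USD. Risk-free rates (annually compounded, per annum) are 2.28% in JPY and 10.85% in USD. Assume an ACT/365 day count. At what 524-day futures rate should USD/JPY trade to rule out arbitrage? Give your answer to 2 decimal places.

By covered interest parity, F = S · (1+r_JPY)^T / (1+r_USD)^T
= 100.37 × 1.032894 / 1.159373 = 100.37 × 0.890907
F = 89.42 JPY per USD

89.42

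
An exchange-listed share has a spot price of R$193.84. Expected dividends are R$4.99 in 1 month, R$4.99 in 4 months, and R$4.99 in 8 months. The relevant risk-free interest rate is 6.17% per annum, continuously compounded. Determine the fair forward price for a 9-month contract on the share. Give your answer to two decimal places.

PV(dividends) I = 4.99·e^(−0.0617·1/12) + 4.99·e^(−0.0617·4/12) + 4.99·e^(−0.0617·8/12)
I = 4.9644 + 4.8884 + 4.7889 = 14.6417
F = (S − I)·e^(rT) = (193.84 − 14.6417) · e^(0.0617·9/12)
= 179.1983 · e^0.046275 = 179.1983 × 1.047362 = R$187.69

R$187.69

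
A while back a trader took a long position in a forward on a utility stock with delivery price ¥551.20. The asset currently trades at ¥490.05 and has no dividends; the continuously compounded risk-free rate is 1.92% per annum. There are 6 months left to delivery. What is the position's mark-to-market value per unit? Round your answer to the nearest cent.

Current fair forward for the remaining 6 months: F = S·e^(r·T), r = 0.0192
F = 490.05 · e^(0.0192 × 6/12) = 490.05 × 1.009646 = 494.7770
Value of long forward = (F − K)·e^(−rT) = (494.7770 − 551.20) · e^(−0.0192·6/12)
= -56.4230 × 0.990446 = -55.88

-¥55.88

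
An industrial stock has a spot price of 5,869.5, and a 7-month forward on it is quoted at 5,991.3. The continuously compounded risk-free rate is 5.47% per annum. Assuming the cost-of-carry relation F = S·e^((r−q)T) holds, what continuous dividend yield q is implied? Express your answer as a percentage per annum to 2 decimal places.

From F = S·e^((r−q)T): (r − q) = ln(F/S)/T
ln(5991.3/5869.5) = ln(1.020751) = 0.020539
(r − q) = 0.020539 / (7/12) = 0.035210
q = r − ln(F/S)/T = 0.0547 − 0.035210 = 0.019490
q = 1.95%

1.95%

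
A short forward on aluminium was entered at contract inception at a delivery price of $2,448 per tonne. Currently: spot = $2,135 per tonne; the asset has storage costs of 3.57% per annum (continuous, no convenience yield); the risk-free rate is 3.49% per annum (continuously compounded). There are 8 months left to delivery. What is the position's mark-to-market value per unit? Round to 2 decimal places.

Current fair forward for the remaining 8 months: F = S·e^((r + u)·T), (r + u) = 0.0349 + 0.0357 = 0.0706
F = 2135 · e^(0.0706 × 8/12) = 2135 × 1.04819189 = 2237.8897
Value of long forward = (F − K)·e^(−rT) = (2237.8897 − 2448) · e^(−0.0349·8/12)
= -210.1103 × 0.97700192 = -205.28
Short position value = −(long value) = $205.28

$205.28 per tonne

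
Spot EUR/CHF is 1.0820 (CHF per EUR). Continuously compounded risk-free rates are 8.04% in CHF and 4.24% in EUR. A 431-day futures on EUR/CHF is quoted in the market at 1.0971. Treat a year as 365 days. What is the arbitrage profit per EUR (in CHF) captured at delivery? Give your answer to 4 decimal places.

0.0346 per EUR (in CHF)

Fair futures: F* = S·e^(carry·T), with carry = (r_CHF − r_EUR) = 0.0804 − 0.0424 = 0.0380
F* = 1.0820 · e^(0.0380 × 431/365) = 1.0820 · e^0.044871 = 1.0820 × 1.045893 = 1.1317
Market 1.0971 < fair 1.1317: forward underpriced → reverse cash-and-carry (short spot, go long the forward).
At maturity, profit = |F_mkt − F*| = |1.0971 − 1.1317| = 0.0346 per EUR (in CHF)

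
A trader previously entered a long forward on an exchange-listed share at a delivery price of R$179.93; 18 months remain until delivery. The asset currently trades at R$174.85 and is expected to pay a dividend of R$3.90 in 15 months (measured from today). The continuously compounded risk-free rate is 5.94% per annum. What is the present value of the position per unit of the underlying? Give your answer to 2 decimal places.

PV(remaining dividends) I = 3.90·e^(−0.0594·15/12) = 3.6209
Current forward F = (S − I)·e^(rT) = (174.85 − 3.6209)·e^(0.0594·18/12) = 171.2291 × 1.093190 = 187.1859
Value (long) = (F − K)·e^(−rT) = (187.1859 − 179.93) × 0.914754 = 6.6374
Value = R$6.64

R$6.64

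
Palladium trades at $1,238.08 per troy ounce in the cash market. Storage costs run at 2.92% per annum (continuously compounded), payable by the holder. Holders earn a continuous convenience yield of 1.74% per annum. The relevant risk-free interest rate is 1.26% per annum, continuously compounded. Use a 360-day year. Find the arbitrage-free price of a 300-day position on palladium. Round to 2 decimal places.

$1,263.51 per troy ounce

Net carry = r + u − y = 0.0126 + 0.0292 − 0.0174 = 0.0244
F = S·e^((r+u−y)T) = 1238.08 · e^(0.0244 × 300/360) = 1238.08 · e^0.02033333
= 1238.08 × 1.02054146 = $1,263.51 per troy ounce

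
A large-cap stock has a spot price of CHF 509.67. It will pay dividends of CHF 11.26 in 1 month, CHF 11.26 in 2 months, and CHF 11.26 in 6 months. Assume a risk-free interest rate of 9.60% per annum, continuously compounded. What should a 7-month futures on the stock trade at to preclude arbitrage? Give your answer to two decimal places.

CHF 504.14

PV(dividends) I = 11.26·e^(−0.0960·1/12) + 11.26·e^(−0.0960·2/12) + 11.26·e^(−0.0960·6/12)
I = 11.1703 + 11.0813 + 10.7323 = 32.9839
F = (S − I)·e^(rT) = (509.67 − 32.9839) · e^(0.0960·7/12)
= 476.6861 · e^0.056000 = 476.6861 × 1.057598 = CHF 504.14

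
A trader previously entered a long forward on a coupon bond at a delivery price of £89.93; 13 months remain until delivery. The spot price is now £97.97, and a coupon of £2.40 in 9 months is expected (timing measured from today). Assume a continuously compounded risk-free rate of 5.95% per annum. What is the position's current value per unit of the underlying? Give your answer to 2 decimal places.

PV(remaining coupons) I = 2.40·e^(−0.0595·9/12) = 2.2953
Current forward F = (S − I)·e^(rT) = (97.97 − 2.2953)·e^(0.0595·13/12) = 95.6747 × 1.066581 = 102.0448
Value (long) = (F − K)·e^(−rT) = (102.0448 − 89.93) × 0.937575 = 11.3585
Value = £11.36

£11.36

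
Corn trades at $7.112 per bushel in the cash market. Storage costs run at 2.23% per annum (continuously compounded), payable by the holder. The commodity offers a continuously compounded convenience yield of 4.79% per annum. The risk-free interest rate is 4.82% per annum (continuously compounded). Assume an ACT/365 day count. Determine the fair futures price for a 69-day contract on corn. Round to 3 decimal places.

$7.142 per bushel

Net carry = r + u − y = 0.0482 + 0.0223 − 0.0479 = 0.0226
F = S·e^((r+u−y)T) = 7.112 · e^(0.0226 × 69/365) = 7.112 · e^0.004272
= 7.112 × 1.004281 = $7.142 per bushel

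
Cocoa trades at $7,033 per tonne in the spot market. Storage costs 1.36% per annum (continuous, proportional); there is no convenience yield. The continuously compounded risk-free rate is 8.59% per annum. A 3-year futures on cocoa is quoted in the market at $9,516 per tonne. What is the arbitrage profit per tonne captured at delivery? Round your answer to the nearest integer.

Fair futures: F* = S·e^(carry·T), with carry = (r + u) = 0.0859 + 0.0136 = 0.0995
F* = 7033 · e^(0.0995 × 3) = 7033 · e^0.298500 = 7033 × 1.347836 = $9479.3306
Market $9516 > fair $9479.3306: forward overpriced → cash-and-carry (buy spot, short the forward).
At maturity, profit = |F_mkt − F*| = |9516 − 9479.3306| = $37 per tonne

$37 per tonne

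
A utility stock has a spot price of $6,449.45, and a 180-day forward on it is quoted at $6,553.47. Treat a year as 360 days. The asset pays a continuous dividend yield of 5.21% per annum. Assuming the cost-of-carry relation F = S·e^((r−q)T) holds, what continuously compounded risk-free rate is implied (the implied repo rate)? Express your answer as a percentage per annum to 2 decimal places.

From F = S·e^((r−q)T): (r − q) = ln(F/S)/T
ln(6553.47/6449.45) = ln(1.016129) = 0.016000
(r − q) = 0.016000 / (180/360) = 0.032000
r = ln(F/S)/T + q = 0.032000 + 0.0521 = 0.084100
r = 8.41%

8.41%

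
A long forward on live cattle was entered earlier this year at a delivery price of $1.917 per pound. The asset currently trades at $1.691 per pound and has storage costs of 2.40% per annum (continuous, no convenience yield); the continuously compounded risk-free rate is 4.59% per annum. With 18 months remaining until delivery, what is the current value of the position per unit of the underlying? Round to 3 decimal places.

Current fair forward for the remaining 18 months: F = S·e^((r + u)·T), (r + u) = 0.0459 + 0.0240 = 0.0699
F = 1.691 · e^(0.0699 × 18/12) = 1.691 × 1.110544 = 1.8779
Value of long forward = (F − K)·e^(−rT) = (1.8779 − 1.917) · e^(−0.0459·18/12)
= -0.0391 × 0.933467 = -0.036

-$0.036 per pound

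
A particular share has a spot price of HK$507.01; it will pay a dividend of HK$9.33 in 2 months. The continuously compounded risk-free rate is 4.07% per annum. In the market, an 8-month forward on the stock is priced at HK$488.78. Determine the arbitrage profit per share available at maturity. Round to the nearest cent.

HK$22.65 per share

PV(dividends) I = 9.33·e^(−0.0407·2/12) = 9.2669
Fair forward F* = (S − I)·e^(rT) = (507.01 − 9.2669)·e^0.027133 = 497.7431 × 1.027504 = 511.4330
Market HK$488.78 < fair 511.4330: forward underpriced → reverse cash-and-carry (short the stock, invest proceeds at r, pay the dividends, go long the forward).
Profit at T = |F_mkt − F*| = |488.78 − 511.4330| = HK$22.65 per share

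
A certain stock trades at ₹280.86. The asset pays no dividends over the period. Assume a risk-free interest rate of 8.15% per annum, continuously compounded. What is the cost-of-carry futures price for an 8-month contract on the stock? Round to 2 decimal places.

F = S·e^(rT) = 280.86 · e^(0.0815 × 8/12)
= 280.86 · e^0.054333 = 280.86 × 1.055836
F = ₹296.54

₹296.54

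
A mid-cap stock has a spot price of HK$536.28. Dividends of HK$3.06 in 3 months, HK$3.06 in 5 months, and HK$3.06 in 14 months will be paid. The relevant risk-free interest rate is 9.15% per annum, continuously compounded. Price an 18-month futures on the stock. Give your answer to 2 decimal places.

PV(dividends) I = 3.06·e^(−0.0915·3/12) + 3.06·e^(−0.0915·5/12) + 3.06·e^(−0.0915·14/12)
I = 2.9908 + 2.9455 + 2.7502 = 8.6865
F = (S − I)·e^(rT) = (536.28 − 8.6865) · e^(0.0915·18/12)
= 527.5935 · e^0.137250 = 527.5935 × 1.147115 = HK$605.21

HK$605.21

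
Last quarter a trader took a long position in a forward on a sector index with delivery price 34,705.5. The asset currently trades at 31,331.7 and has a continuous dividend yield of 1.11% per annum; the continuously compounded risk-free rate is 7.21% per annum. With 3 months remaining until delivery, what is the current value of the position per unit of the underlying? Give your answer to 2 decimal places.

-2840.66

Current fair forward for the remaining 3 months: F = S·e^((r − q)·T), (r − q) = 0.0721 − 0.0111 = 0.0610
F = 31331.7 · e^(0.0610 × 3/12) = 31331.7 × 1.01536687 = 31813.1702
Value of long forward = (F − K)·e^(−rT) = (31813.1702 − 34705.5) · e^(−0.0721·3/12)
= -2892.3298 × 0.98213648 = -2840.66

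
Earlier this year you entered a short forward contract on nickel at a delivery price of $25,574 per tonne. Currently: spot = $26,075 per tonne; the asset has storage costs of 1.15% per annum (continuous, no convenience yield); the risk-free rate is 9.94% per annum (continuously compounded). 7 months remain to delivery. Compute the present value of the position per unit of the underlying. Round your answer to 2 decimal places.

Current fair forward for the remaining 7 months: F = S·e^((r + u)·T), (r + u) = 0.0994 + 0.0115 = 0.1109
F = 26075 · e^(0.1109 × 7/12) = 26075 × 1.06683003 = 27817.5930
Value of long forward = (F − K)·e^(−rT) = (27817.5930 − 25574) · e^(−0.0994·7/12)
= 2243.5930 × 0.94366568 = 2117.20
Short position value = −(long value) = -$2117.20

-$2117.20 per tonne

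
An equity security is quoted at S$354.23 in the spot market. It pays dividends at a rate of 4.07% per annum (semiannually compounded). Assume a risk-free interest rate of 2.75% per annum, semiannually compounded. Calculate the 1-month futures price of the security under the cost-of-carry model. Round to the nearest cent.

F = S · (1+r/2)^(2T) / (1+q/2)^(2T)
= 354.23 × 1.002279 / 1.003363 = 354.23 × 0.998920
F = S$353.85

S$353.85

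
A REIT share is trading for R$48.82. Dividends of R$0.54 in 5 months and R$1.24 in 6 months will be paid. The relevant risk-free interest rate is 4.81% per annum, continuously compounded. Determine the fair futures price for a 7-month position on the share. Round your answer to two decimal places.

PV(dividends) I = 0.54·e^(−0.0481·5/12) + 1.24·e^(−0.0481·6/12)
I = 0.5293 + 1.2105 = 1.7398
F = (S − I)·e^(rT) = (48.82 − 1.7398) · e^(0.0481·7/12)
= 47.0802 · e^0.028058 = 47.0802 × 1.028455 = R$48.42

R$48.42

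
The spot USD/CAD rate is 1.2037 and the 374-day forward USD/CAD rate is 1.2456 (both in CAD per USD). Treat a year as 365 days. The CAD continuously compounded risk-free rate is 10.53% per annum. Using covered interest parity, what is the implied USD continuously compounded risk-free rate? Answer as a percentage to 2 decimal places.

F = S·e^((r_CAD − r_USD)T) ⇒ r_USD = r_CAD − ln(F/S)/T
ln(1.2456/1.2037) = 0.034217; /(374/365) = 0.033394
r_USD = 0.1053 − 0.033394 = 0.071906
r_USD = 7.19%

7.19%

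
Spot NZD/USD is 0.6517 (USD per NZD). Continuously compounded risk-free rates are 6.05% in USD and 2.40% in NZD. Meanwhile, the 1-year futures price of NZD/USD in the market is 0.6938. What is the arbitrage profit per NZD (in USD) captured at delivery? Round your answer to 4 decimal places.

0.0179 per NZD (in USD)

Fair futures: F* = S·e^(carry·T), with carry = (r_USD − r_NZD) = 0.0605 − 0.0240 = 0.0365
F* = 0.6517 · e^(0.0365 × 1) = 0.6517 · e^0.036500 = 0.6517 × 1.037174 = 0.6759
Market 0.6938 > fair 0.6759: forward overpriced → cash-and-carry (buy spot, short the forward).
At maturity, profit = |F_mkt − F*| = |0.6938 − 0.6759| = 0.0179 per NZD (in USD)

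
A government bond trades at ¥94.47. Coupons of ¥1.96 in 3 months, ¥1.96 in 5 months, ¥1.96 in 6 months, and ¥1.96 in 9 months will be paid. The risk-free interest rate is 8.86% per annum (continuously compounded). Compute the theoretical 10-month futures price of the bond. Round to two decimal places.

¥93.62

PV(coupons) I = 1.96·e^(−0.0886·3/12) + 1.96·e^(−0.0886·5/12) + 1.96·e^(−0.0886·6/12) + 1.96·e^(−0.0886·9/12)
I = 1.9171 + 1.8890 + 1.8751 + 1.8340 = 7.5152
F = (S − I)·e^(rT) = (94.47 − 7.5152) · e^(0.0886·10/12)
= 86.9548 · e^0.073833 = 86.9548 × 1.076627 = ¥93.62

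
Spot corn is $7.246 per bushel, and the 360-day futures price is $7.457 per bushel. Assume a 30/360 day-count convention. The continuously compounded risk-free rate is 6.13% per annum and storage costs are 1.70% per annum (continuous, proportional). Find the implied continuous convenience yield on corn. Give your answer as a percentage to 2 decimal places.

F = S·e^((r+u−y)T) ⇒ (r+u−y) = ln(F/S)/T
ln(7.457/7.246) = 0.028704; /T ⇒ 0.028704
y = r + u − ln(F/S)/T = 0.0613 + 0.0170 − 0.028704 = 0.049596
y = 4.96%

4.96%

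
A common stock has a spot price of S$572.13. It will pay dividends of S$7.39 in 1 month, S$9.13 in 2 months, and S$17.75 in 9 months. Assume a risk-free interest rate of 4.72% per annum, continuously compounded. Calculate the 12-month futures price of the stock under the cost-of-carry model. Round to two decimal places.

S$564.61

PV(dividends) I = 7.39·e^(−0.0472·1/12) + 9.13·e^(−0.0472·2/12) + 17.75·e^(−0.0472·9/12)
I = 7.3610 + 9.0585 + 17.1326 = 33.5521
F = (S − I)·e^(rT) = (572.13 − 33.5521) · e^(0.0472·12/12)
= 538.5779 · e^0.047200 = 538.5779 × 1.048332 = S$564.61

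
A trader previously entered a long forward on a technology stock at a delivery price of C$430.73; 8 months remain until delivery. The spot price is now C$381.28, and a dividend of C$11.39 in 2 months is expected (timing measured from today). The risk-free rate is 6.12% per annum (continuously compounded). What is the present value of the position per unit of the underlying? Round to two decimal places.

-C$43.50

PV(remaining dividends) I = 11.39·e^(−0.0612·2/12) = 11.2744
Current forward F = (S − I)·e^(rT) = (381.28 − 11.2744)·e^(0.0612·8/12) = 370.0056 × 1.041644 = 385.4141
Value (long) = (F − K)·e^(−rT) = (385.4141 − 430.73) × 0.960021 = -43.5042
Value = -C$43.50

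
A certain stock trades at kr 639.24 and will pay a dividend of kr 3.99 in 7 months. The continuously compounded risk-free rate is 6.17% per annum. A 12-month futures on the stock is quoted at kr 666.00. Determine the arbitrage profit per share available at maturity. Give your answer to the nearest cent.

PV(dividends) I = 3.99·e^(−0.0617·7/12) = 3.8489
Fair futures F* = (S − I)·e^(rT) = (639.24 − 3.8489)·e^0.061700 = 635.3911 × 1.063643 = 675.8293
Market kr 666.00 < fair 675.8293: forward underpriced → reverse cash-and-carry (short the stock, invest proceeds at r, pay the dividends, go long the forward).
Profit at T = |F_mkt − F*| = |666.00 − 675.8293| = kr 9.83 per share

kr 9.83 per share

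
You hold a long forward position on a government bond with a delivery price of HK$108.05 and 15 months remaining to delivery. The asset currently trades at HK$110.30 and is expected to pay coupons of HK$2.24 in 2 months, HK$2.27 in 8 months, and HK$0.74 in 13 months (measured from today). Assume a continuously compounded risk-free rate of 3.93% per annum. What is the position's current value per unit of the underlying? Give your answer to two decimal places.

HK$2.28

PV(remaining coupons) I = 2.24·e^(−0.0393·2/12) + 2.27·e^(−0.0393·8/12) + 0.74·e^(−0.0393·13/12) = 5.1458
Current forward F = (S − I)·e^(rT) = (110.30 − 5.1458)·e^(0.0393·15/12) = 105.1542 × 1.050352 = 110.4489
Value (long) = (F − K)·e^(−rT) = (110.4489 − 108.05) × 0.952062 = 2.2839
Value = HK$2.28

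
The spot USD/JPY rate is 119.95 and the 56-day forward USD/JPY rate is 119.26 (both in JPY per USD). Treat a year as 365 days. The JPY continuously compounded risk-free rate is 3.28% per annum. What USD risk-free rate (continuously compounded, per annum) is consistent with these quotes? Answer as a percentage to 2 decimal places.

7.04%

F = S·e^((r_JPY − r_USD)T) ⇒ r_USD = r_JPY − ln(F/S)/T
ln(119.26/119.95) = -0.005769; /(56/365) = -0.037602
r_USD = 0.0328 + 0.037602 = 0.070402
r_USD = 7.04%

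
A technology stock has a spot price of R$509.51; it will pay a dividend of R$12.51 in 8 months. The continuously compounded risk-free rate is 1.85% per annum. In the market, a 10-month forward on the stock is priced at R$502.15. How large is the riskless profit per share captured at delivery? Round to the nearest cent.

R$2.73 per share

PV(dividends) I = 12.51·e^(−0.0185·8/12) = 12.3567
Fair forward F* = (S − I)·e^(rT) = (509.51 − 12.3567)·e^0.015417 = 497.1533 × 1.015536 = 504.8771
Market R$502.15 < fair 504.8771: forward underpriced → reverse cash-and-carry (short the stock, invest proceeds at r, pay the dividends, go long the forward).
Profit at T = |F_mkt − F*| = |502.15 − 504.8771| = R$2.73 per share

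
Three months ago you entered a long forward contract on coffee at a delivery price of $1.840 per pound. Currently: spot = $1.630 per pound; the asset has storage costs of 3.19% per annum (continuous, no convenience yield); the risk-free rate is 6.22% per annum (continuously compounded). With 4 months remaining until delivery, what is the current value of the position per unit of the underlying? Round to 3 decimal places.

-$0.155 per pound

Current fair forward for the remaining 4 months: F = S·e^((r + u)·T), (r + u) = 0.0622 + 0.0319 = 0.0941
F = 1.630 · e^(0.0941 × 4/12) = 1.630 × 1.031864 = 1.6819
Value of long forward = (F − K)·e^(−rT) = (1.6819 − 1.840) · e^(−0.0622·4/12)
= -0.1581 × 0.979480 = -0.155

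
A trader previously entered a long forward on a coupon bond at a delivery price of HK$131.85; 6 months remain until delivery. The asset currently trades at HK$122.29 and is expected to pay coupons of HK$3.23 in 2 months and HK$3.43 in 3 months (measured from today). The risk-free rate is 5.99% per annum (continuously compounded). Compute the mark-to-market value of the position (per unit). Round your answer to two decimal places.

-HK$12.25

PV(remaining coupons) I = 3.23·e^(−0.0599·2/12) + 3.43·e^(−0.0599·3/12) = 6.5769
Current forward F = (S − I)·e^(rT) = (122.29 − 6.5769)·e^(0.0599·6/12) = 115.7131 × 1.030403 = 119.2311
Value (long) = (F − K)·e^(−rT) = (119.2311 − 131.85) × 0.970494 = -12.2466
Value = -HK$12.25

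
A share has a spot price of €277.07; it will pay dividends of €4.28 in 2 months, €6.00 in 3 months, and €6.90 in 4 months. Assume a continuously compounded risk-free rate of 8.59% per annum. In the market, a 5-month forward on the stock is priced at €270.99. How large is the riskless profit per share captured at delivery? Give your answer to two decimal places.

€1.23 per share

PV(dividends) I = 4.28·e^(−0.0859·2/12) + 6.00·e^(−0.0859·3/12) + 6.90·e^(−0.0859·4/12) = 16.7969
Fair forward F* = (S − I)·e^(rT) = (277.07 − 16.7969)·e^0.035792 = 260.2731 × 1.036440 = 269.7575
Market €270.99 > fair 269.7575: forward overpriced → cash-and-carry (borrow at r, buy the stock and collect the dividends, short the forward).
Profit at T = |F_mkt − F*| = |270.99 − 269.7575| = €1.23 per share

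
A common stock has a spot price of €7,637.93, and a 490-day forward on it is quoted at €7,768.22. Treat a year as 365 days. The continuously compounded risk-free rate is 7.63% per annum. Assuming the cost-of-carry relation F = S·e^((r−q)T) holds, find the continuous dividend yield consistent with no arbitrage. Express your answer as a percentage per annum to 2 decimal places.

From F = S·e^((r−q)T): (r − q) = ln(F/S)/T
ln(7768.22/7637.93) = ln(1.017058) = 0.016914
(r − q) = 0.016914 / (490/365) = 0.012599
q = r − ln(F/S)/T = 0.0763 − 0.012599 = 0.063701
q = 6.37%

6.37%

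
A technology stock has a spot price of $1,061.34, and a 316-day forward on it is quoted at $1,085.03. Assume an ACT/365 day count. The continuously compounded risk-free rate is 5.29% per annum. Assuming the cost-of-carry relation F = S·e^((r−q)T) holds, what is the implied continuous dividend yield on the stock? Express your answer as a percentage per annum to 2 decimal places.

2.74%

From F = S·e^((r−q)T): (r − q) = ln(F/S)/T
ln(1085.03/1061.34) = ln(1.022321) = 0.022076
(r − q) = 0.022076 / (316/365) = 0.025499
q = r − ln(F/S)/T = 0.0529 − 0.025499 = 0.027401
q = 2.74%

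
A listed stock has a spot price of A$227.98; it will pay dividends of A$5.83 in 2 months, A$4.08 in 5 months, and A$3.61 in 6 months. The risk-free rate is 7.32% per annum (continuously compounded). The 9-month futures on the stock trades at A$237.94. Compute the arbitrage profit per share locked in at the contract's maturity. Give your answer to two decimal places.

A$11.04 per share

PV(dividends) I = 5.83·e^(−0.0732·2/12) + 4.08·e^(−0.0732·5/12) + 3.61·e^(−0.0732·6/12) = 13.1970
Fair futures F* = (S − I)·e^(rT) = (227.98 − 13.1970)·e^0.054900 = 214.7830 × 1.056435 = 226.9043
Market A$237.94 > fair 226.9043: forward overpriced → cash-and-carry (borrow at r, buy the stock and collect the dividends, short the forward).
Profit at T = |F_mkt − F*| = |237.94 − 226.9043| = A$11.04 per share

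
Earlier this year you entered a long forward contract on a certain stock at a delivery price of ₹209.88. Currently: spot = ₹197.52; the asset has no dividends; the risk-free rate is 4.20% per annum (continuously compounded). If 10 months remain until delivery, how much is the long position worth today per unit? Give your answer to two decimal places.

-₹5.14

Current fair forward for the remaining 10 months: F = S·e^(r·T), r = 0.0420
F = 197.52 · e^(0.0420 × 10/12) = 197.52 × 1.035620 = 204.5557
Value of long forward = (F − K)·e^(−rT) = (204.5557 − 209.88) · e^(−0.0420·10/12)
= -5.3243 × 0.965605 = -5.14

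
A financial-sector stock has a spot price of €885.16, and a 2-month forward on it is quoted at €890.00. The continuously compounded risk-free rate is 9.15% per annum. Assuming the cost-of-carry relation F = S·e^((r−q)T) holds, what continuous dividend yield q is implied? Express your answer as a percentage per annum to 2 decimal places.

5.88%

From F = S·e^((r−q)T): (r − q) = ln(F/S)/T
ln(890.00/885.16) = ln(1.005468) = 0.005453
(r − q) = 0.005453 / (2/12) = 0.032718
q = r − ln(F/S)/T = 0.0915 − 0.032718 = 0.058782
q = 5.88%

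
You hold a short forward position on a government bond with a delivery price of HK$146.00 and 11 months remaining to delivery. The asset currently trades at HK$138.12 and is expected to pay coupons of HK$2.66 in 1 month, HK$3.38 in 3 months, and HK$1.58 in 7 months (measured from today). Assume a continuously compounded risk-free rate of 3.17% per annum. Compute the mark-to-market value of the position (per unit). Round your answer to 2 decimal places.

HK$11.26

PV(remaining coupons) I = 2.66·e^(−0.0317·1/12) + 3.38·e^(−0.0317·3/12) + 1.58·e^(−0.0317·7/12) = 7.5574
Current forward F = (S − I)·e^(rT) = (138.12 − 7.5574)·e^(0.0317·11/12) = 130.5626 × 1.029485 = 134.4122
Value (long) = (F − K)·e^(−rT) = (134.4122 − 146.00) × 0.971360 = -11.2559
Short position value = −(long value) = HK$11.26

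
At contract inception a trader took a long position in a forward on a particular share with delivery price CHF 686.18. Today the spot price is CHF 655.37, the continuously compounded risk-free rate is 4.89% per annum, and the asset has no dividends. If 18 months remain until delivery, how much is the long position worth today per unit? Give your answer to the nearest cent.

CHF 17.72

Current fair forward for the remaining 18 months: F = S·e^(r·T), r = 0.0489
F = 655.37 · e^(0.0489 × 18/12) = 655.37 × 1.076107 = 705.2482
Value of long forward = (F − K)·e^(−rT) = (705.2482 − 686.18) · e^(−0.0489·18/12)
= 19.0682 × 0.929276 = 17.72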